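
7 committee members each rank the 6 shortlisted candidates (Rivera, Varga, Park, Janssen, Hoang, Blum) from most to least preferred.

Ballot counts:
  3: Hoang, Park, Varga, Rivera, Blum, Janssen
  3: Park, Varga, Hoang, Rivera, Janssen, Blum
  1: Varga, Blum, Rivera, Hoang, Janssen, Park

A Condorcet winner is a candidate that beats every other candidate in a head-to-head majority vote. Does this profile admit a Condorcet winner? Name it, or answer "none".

Check each pair by majority over 7 ballots:
Rivera vs Varga: 0 for Rivera, 7 for Varga — Varga by 7–0.
Rivera vs Park: Rivera preferred on 1 ballot; Park wins 6–1.
Rivera–Janssen: Rivera 7–0.
Rivera vs Hoang: Rivera preferred on 1 ballot; Hoang wins 6–1.
Rivera vs Blum: 3+3 = 6 for Rivera, 1 for Blum — Rivera by 6–1.
Varga vs Park: 1 for Varga, 6 for Park — Park by 6–1.
Varga vs Janssen: Varga wins 7–0.
Varga vs Hoang: Varga, 4–3.
Varga vs Blum: Varga wins 7–0.
Park vs Janssen: Park preferred on 3+3 = 6 ballots; Park wins 6–1.
Park vs Hoang: Hoang wins 4–3.
Park vs Blum: Park wins 6–1.
Janssen–Hoang: Hoang 7–0.
Janssen vs Blum: Janssen preferred on 3 ballots; Blum wins 4–3.
Hoang vs Blum: Hoang wins 6–1.
Each candidate drops at least one matchup (Rivera loses to Varga; Varga loses to Park; Park loses to Hoang; Janssen loses to Rivera; Hoang loses to Varga; Blum loses to Rivera); the cycle Varga beats Hoang beats Park beats Varga rules out a Condorcet winner.

none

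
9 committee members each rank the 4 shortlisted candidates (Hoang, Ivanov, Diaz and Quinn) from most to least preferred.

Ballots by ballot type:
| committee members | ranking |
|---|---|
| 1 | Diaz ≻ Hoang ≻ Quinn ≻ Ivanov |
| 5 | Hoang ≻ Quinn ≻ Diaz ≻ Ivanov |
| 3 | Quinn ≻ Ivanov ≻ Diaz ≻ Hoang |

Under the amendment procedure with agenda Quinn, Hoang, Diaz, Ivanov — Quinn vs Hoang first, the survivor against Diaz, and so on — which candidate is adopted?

Hoang

Round 1: Quinn vs Hoang — 3–6, Hoang advances.
Round 2: Hoang vs Diaz — 5–4, Hoang advances.
Round 3: Hoang vs Ivanov — 6–3, Hoang advances.
Hoang survives the agenda.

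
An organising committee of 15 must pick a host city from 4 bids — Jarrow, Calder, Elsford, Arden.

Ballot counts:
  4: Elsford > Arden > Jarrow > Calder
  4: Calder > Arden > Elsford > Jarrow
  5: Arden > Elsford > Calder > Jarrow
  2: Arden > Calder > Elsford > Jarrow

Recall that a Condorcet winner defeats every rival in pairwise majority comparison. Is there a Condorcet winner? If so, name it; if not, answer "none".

Pairwise majorities:
Jarrow–Calder: Calder 11–4.
Jarrow vs Elsford: Elsford, 15–0.
Jarrow vs Arden: Jarrow preferred on 0 ballots; Arden wins 15–0.
Calder vs Elsford: Calder preferred on 4+2 = 6 ballots; Elsford wins 9–6.
Calder vs Arden: Arden, 11–4.
Elsford vs Arden: Arden, 11–4.
Arden beats each of Jarrow, Calder, Elsford — Arden is the Condorcet winner.

Arden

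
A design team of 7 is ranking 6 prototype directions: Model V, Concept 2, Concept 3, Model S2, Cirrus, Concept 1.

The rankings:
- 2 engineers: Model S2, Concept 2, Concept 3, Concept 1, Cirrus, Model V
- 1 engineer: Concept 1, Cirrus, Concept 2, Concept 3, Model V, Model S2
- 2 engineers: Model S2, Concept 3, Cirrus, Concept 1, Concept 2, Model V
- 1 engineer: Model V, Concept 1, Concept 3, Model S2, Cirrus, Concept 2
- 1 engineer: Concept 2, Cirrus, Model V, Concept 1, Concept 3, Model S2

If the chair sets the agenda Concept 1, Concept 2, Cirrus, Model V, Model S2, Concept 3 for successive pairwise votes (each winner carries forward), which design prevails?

Round 1: Concept 1 vs Concept 2 — 4–3, Concept 1 advances.
Round 2: Concept 1 vs Cirrus — 4–3, Concept 1 advances.
Round 3: Concept 1 vs Model V — 5–2, Concept 1 advances.
Round 4: Concept 1 vs Model S2 — 3–4, Model S2 advances.
Round 5: Model S2 vs Concept 3 — 4–3, Model S2 advances.
The agenda winner is Model S2.

Model S2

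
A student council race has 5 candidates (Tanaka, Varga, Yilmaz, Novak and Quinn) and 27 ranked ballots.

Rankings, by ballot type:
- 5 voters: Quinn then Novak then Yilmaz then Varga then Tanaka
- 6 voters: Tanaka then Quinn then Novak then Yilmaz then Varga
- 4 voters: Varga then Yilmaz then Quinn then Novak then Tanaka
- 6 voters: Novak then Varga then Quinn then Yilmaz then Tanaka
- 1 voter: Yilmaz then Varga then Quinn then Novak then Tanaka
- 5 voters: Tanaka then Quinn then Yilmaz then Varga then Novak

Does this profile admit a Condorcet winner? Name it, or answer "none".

Quinn

Check each pair by majority over 27 ballots:
Tanaka vs Varga: Varga, 16–11.
Tanaka–Yilmaz: Yilmaz 16–11.
Tanaka vs Novak: 6+5 = 11 for Tanaka, 16 for Novak — Novak by 16–11.
Tanaka–Quinn: Quinn 16–11.
Varga vs Yilmaz: 10 to 17, Yilmaz.
Varga vs Novak: Novak wins 17–10.
Varga vs Quinn: Quinn wins 16–11.
Yilmaz vs Novak: Novak, 17–10.
Yilmaz vs Quinn: Yilmaz preferred on 4+1 = 5 ballots; Quinn wins 22–5.
Novak vs Quinn: 6 to 21, Quinn.
Only Quinn has no losses; Quinn is the Condorcet winner.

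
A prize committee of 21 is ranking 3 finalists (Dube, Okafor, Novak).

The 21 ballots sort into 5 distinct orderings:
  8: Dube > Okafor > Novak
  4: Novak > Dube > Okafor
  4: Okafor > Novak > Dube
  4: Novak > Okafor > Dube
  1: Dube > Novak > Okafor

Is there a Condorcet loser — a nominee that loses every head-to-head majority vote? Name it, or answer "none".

Pairwise majorities:
Dube vs Okafor: Dube preferred on 8+4+1 = 13 ballots; Dube wins 13–8.
Dube vs Novak: Novak, 12–9.
Okafor vs Novak: 8+4 = 12 for Okafor, 9 for Novak — Okafor by 12–9.
No nominee is winless: Dube beats Okafor; Okafor beats Novak; Novak beats Dube. There is no Condorcet loser.

none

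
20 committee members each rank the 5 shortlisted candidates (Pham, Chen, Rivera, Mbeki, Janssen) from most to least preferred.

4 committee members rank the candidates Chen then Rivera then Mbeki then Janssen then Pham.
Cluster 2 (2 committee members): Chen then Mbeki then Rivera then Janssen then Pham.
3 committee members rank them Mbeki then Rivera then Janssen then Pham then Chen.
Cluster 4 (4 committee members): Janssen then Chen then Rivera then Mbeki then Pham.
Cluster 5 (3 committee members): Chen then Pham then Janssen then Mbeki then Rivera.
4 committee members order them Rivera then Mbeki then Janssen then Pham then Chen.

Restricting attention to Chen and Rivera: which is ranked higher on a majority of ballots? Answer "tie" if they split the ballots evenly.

Ballots ranking Chen above Rivera: 4 + 2 + 4 + 3 = 13.
Ballots ranking Rivera above Chen: 20 − 13 = 7.
Chen wins the head-to-head 13–7.

Chen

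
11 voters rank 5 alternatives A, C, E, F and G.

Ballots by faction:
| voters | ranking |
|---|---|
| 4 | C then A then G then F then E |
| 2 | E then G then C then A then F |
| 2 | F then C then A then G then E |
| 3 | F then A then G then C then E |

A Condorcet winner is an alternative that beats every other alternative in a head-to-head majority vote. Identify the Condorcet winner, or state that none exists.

C

Head-to-head results (11 voters):
A vs C: A preferred on 3 ballots; C wins 8–3.
A vs E: 9 to 2, A.
A vs F: A, 6–5.
A vs G: A is ranked higher on 4+2+3 = 9 ballots, G on 2. A wins 9–2.
C vs E: C wins 9–2.
C vs F: C, 6–5.
C vs G: C wins 6–5.
E–F: F 9–2.
E vs G: E is ranked higher on 2 ballots, G on 9. G wins 9–2.
F vs G: G, 6–5.
C defeats every rival head-to-head and is the Condorcet winner.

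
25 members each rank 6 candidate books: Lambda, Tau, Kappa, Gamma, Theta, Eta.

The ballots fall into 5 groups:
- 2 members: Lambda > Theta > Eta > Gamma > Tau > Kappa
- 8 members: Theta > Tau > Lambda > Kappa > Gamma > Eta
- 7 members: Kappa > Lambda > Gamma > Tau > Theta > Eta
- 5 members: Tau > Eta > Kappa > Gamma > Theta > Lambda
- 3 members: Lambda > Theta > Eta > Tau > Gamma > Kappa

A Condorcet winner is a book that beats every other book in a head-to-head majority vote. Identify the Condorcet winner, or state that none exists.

Head-to-head results (25 members):
Lambda vs Tau: 12 to 13, Tau.
Lambda vs Kappa: Lambda wins 13–12.
Lambda vs Gamma: Lambda wins 20–5.
Lambda–Theta: Theta 13–12.
Lambda vs Eta: Lambda is ranked higher on 2+8+7+3 = 20 ballots, Eta on 5. Lambda wins 20–5.
Tau vs Kappa: 2+8+5+3 = 18 for Tau, 7 for Kappa — Tau by 18–7.
Tau vs Gamma: 16 to 9, Tau.
Tau vs Theta: 12 to 13, Theta.
Tau vs Eta: 20 to 5, Tau.
Kappa–Gamma: Kappa 20–5.
Kappa vs Theta: 12 to 13, Theta.
Kappa vs Eta: Kappa preferred on 8+7 = 15 ballots; Kappa wins 15–10.
Gamma vs Theta: Gamma preferred on 7+5 = 12 ballots; Theta wins 13–12.
Gamma vs Eta: 8+7 = 15 for Gamma, 10 for Eta — Gamma by 15–10.
Theta vs Eta: 20 to 5, Theta.
Theta wins every pairwise contest, so Theta is the Condorcet winner.

Theta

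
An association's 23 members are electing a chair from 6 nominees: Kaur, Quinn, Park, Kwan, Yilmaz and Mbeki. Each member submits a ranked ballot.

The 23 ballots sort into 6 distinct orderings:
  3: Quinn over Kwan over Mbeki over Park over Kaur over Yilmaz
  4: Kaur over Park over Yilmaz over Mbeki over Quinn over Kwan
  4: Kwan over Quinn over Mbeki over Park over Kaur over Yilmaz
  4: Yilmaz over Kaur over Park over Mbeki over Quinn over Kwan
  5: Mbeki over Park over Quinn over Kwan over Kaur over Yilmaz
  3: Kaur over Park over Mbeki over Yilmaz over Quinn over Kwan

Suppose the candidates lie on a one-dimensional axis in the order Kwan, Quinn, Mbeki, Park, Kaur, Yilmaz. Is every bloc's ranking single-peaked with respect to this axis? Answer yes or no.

Axis positions: Kwan=1, Quinn=2, Mbeki=3, Park=4, Kaur=5, Yilmaz=6.
Bloc 1 (peak Quinn at position 2): ranking walks positions 2-1-3-4-5-6, expanding outward from the peak — single-peaked.
Bloc 2 (peak Kaur at position 5): ranking walks positions 5-4-6-3-2-1, expanding outward from the peak — single-peaked.
Bloc 3 (peak Kwan at position 1): ranking walks positions 1-2-3-4-5-6, expanding outward from the peak — single-peaked.
Bloc 4 (peak Yilmaz at position 6): ranking walks positions 6-5-4-3-2-1, expanding outward from the peak — single-peaked.
Bloc 5 (peak Mbeki at position 3): ranking walks positions 3-4-2-1-5-6, expanding outward from the peak — single-peaked.
Bloc 6 (peak Kaur at position 5): ranking walks positions 5-4-3-6-2-1, expanding outward from the peak — single-peaked.
Every ranking is single-peaked on this axis.

yes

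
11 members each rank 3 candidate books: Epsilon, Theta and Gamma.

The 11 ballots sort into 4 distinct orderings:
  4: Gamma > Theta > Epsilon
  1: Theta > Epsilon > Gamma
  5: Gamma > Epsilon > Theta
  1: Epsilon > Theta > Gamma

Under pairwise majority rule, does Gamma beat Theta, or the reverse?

Gamma

Ballots ranking Gamma above Theta: 4 + 5 = 9.
Ballots ranking Theta above Gamma: 11 − 9 = 2.
Gamma wins the head-to-head 9–2.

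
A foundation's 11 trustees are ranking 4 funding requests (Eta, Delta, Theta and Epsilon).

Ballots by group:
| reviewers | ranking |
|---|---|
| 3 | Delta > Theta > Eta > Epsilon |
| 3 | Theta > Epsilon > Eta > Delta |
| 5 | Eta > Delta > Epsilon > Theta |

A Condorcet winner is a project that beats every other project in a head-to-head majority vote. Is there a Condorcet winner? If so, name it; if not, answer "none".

none

Head-to-head results (11 reviewers):
Eta vs Delta: Eta preferred on 3+5 = 8 ballots; Eta wins 8–3.
Eta vs Theta: Theta wins 6–5.
Eta vs Epsilon: Eta, 8–3.
Delta vs Theta: Delta is ranked higher on 3+5 = 8 ballots, Theta on 3. Delta wins 8–3.
Delta vs Epsilon: 8 to 3, Delta.
Theta–Epsilon: Theta 6–5.
Each project drops at least one matchup (Eta loses to Theta; Delta loses to Eta; Theta loses to Delta; Epsilon loses to Eta); the cycle Eta → Delta → Theta → Eta rules out a Condorcet winner.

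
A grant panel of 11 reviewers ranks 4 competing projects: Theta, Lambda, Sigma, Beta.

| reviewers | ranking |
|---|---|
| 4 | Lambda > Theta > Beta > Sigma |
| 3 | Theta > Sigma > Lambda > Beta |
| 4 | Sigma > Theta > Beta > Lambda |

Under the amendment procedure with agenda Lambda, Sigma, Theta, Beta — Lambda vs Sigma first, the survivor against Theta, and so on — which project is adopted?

Theta

Round 1: Lambda vs Sigma — 4–7, Sigma advances.
Round 2: Sigma vs Theta — 4–7, Theta advances.
Round 3: Theta vs Beta — 11–0, Theta advances.
Theta survives the agenda.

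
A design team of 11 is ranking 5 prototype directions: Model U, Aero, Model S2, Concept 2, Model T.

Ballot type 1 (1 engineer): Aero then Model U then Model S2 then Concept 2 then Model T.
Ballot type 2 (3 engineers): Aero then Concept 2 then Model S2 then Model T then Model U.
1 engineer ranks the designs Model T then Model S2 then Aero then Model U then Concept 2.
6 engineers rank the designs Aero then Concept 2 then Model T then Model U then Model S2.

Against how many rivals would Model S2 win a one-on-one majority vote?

0

Model S2 against each rival (11 engineers):
Model S2 vs Model U: Model U, 7–4.
Model S2–Aero: Aero 10–1.
Model S2 vs Concept 2: Concept 2, 9–2.
Model S2 vs Model T: Model T, 7–4.
Model S2 beats no one; loses to Model U, Aero, Concept 2, Model T — 0 pairwise wins.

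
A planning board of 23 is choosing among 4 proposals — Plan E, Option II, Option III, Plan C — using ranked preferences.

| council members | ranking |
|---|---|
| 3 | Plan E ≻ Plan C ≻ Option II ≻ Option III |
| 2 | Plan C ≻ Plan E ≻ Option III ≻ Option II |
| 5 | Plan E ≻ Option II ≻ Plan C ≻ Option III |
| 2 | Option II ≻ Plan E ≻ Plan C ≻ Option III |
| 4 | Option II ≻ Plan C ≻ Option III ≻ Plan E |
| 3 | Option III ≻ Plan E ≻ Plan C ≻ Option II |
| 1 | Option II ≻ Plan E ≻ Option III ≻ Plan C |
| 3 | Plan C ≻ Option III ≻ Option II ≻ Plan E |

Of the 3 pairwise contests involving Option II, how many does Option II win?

2

Option II against each rival (23 council members):
Option II–Plan E: Plan E 13–10.
Option II vs Option III: Option II, 15–8.
Option II vs Plan C: 5+2+4+1 = 12 for Option II, 11 for Plan C — Option II by 12–11.
Option II beats Option III, Plan C; loses to Plan E — 2 pairwise wins.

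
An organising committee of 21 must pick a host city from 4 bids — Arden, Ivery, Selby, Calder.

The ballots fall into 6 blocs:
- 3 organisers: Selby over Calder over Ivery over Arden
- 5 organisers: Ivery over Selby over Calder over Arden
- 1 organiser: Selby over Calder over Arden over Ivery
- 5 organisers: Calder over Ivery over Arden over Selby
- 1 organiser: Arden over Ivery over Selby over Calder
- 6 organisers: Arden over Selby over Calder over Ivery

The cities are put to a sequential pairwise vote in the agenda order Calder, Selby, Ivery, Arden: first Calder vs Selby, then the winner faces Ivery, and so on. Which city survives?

Ivery

Round 1: Calder vs Selby — 5–16, Selby advances.
Round 2: Selby vs Ivery — 10–11, Ivery advances.
Round 3: Ivery vs Arden — 13–8, Ivery advances.
Ivery survives the agenda.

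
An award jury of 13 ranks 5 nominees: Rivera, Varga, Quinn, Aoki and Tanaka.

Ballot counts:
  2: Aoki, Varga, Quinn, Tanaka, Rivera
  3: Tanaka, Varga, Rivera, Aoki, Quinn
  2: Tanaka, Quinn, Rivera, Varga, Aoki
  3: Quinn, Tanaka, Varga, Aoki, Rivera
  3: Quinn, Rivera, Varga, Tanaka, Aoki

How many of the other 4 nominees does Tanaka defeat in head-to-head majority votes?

3

Tanaka against each rival (13 jurors):
Tanaka vs Rivera: 2+3+2+3 = 10 for Tanaka, 3 for Rivera — Tanaka by 10–3.
Tanaka–Varga: Tanaka 8–5.
Tanaka vs Quinn: Quinn wins 8–5.
Tanaka vs Aoki: Tanaka preferred on 3+2+3+3 = 11 ballots; Tanaka wins 11–2.
Tanaka beats Rivera, Varga, Aoki; loses to Quinn — 3 pairwise wins.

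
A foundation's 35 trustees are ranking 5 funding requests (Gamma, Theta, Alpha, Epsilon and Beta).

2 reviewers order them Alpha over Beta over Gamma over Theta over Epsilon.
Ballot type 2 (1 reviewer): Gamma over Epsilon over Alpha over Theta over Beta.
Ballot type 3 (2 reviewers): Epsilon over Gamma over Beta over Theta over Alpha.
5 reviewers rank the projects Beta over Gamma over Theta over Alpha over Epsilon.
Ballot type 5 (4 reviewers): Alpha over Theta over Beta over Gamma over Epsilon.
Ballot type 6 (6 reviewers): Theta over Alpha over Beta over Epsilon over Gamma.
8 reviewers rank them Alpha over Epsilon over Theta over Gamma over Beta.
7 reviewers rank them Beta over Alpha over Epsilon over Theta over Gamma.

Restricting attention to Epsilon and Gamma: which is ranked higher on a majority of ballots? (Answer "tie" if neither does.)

Epsilon

Ballots ranking Epsilon above Gamma: 2 + 6 + 8 + 7 = 23.
Ballots ranking Gamma above Epsilon: 35 − 23 = 12.
Epsilon wins the head-to-head 23–12.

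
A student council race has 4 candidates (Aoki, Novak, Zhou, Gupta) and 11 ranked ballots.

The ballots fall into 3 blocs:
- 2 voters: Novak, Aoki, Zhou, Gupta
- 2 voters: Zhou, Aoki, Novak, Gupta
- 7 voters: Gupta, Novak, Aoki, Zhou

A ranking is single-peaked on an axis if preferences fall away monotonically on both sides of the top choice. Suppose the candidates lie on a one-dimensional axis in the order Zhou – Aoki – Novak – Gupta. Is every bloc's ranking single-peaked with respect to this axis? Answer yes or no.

yes

Axis positions: Zhou=1, Aoki=2, Novak=3, Gupta=4.
Bloc 1 (peak Novak at position 3): ranking walks positions 3-2-1-4, expanding outward from the peak — single-peaked.
Bloc 2 (peak Zhou at position 1): ranking walks positions 1-2-3-4, expanding outward from the peak — single-peaked.
Bloc 3 (peak Gupta at position 4): ranking walks positions 4-3-2-1, expanding outward from the peak — single-peaked.
Every ranking is single-peaked on this axis.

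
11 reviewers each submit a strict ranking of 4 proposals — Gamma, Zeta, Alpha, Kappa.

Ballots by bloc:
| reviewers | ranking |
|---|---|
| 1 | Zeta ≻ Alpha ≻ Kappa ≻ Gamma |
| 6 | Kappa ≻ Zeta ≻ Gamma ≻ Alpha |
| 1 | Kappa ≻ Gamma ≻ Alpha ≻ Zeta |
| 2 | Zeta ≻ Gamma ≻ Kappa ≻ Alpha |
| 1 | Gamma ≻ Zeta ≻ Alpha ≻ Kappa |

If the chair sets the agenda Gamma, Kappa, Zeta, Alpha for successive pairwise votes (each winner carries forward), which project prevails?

Kappa

Round 1: Gamma vs Kappa — 3–8, Kappa advances.
Round 2: Kappa vs Zeta — 7–4, Kappa advances.
Round 3: Kappa vs Alpha — 9–2, Kappa advances.
The agenda winner is Kappa.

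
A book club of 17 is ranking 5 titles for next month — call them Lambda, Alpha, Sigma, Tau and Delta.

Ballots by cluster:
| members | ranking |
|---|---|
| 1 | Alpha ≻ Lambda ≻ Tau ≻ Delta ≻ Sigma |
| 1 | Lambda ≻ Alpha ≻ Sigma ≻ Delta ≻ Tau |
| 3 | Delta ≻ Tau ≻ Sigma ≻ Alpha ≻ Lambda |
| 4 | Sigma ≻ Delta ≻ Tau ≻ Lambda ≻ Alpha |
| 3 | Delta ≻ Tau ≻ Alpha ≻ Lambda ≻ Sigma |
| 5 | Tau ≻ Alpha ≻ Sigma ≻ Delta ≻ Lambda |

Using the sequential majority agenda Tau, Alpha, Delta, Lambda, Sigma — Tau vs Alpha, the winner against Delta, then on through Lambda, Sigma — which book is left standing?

Sigma

Round 1: Tau vs Alpha — 15–2, Tau advances.
Round 2: Tau vs Delta — 6–11, Delta advances.
Round 3: Delta vs Lambda — 15–2, Delta advances.
Round 4: Delta vs Sigma — 7–10, Sigma advances.
The agenda winner is Sigma.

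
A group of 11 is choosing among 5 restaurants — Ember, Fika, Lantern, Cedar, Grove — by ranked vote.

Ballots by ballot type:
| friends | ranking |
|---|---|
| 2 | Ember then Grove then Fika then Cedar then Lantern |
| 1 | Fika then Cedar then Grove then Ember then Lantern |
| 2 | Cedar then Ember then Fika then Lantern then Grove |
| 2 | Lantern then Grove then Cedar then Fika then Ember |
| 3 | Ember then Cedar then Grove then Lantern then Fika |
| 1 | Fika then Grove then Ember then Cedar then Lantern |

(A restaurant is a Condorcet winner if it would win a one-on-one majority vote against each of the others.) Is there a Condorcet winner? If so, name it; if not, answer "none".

Ember

Pairwise majorities:
Ember vs Fika: Ember is ranked higher on 2+2+3 = 7 ballots, Fika on 4. Ember wins 7–4.
Ember vs Lantern: 9 to 2, Ember.
Ember vs Cedar: 6 to 5, Ember.
Ember vs Grove: 7 to 4, Ember.
Fika vs Lantern: Fika, 6–5.
Fika vs Cedar: Cedar, 7–4.
Fika vs Grove: 1+2+1 = 4 for Fika, 7 for Grove — Grove by 7–4.
Lantern vs Cedar: Lantern preferred on 2 ballots; Cedar wins 9–2.
Lantern vs Grove: Grove wins 7–4.
Cedar vs Grove: 6 to 5, Cedar.
Only Ember has no losses; Ember is the Condorcet winner.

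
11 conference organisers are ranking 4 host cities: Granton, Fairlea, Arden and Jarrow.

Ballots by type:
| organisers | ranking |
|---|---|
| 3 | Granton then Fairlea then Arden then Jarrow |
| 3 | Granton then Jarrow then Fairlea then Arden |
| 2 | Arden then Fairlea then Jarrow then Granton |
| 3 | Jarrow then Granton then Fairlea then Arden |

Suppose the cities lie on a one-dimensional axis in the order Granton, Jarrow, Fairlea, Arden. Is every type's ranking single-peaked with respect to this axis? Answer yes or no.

Axis positions: Granton=1, Jarrow=2, Fairlea=3, Arden=4.
Type 1: ranking walks positions 1-3-4-2; Fairlea is ranked above Jarrow even though Jarrow lies between Fairlea and the peak Granton on the axis — preferences dip and rise again. Not single-peaked.
Type 2 (peak Granton at position 1): ranking walks positions 1-2-3-4, expanding outward from the peak — single-peaked.
Type 3 (peak Arden at position 4): ranking walks positions 4-3-2-1, expanding outward from the peak — single-peaked.
Type 4 (peak Jarrow at position 2): ranking walks positions 2-1-3-4, expanding outward from the peak — single-peaked.
Type 1 violates single-peakedness, so the profile is not single-peaked on this axis.

no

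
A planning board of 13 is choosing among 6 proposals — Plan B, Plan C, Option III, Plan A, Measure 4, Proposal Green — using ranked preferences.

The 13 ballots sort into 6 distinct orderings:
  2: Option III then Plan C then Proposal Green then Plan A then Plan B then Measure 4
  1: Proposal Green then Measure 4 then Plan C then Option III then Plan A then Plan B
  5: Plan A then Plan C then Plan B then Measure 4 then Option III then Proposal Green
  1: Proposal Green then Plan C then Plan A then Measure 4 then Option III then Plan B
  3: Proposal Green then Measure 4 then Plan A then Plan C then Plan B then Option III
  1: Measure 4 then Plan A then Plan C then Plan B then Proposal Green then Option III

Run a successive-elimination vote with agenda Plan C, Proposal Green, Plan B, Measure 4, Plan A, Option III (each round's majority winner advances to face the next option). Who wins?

Round 1: Plan C vs Proposal Green — 8–5, Plan C advances.
Round 2: Plan C vs Plan B — 13–0, Plan C advances.
Round 3: Plan C vs Measure 4 — 8–5, Plan C advances.
Round 4: Plan C vs Plan A — 4–9, Plan A advances.
Round 5: Plan A vs Option III — 10–3, Plan A advances.
Plan A survives the agenda.

Plan A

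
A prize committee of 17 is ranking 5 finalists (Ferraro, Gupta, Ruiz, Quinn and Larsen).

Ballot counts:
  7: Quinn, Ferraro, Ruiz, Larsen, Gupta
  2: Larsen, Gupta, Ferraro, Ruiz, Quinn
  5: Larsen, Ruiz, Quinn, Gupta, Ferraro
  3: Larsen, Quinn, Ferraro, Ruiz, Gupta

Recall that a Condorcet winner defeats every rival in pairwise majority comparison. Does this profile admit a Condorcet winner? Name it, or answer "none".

Larsen

Check each pair by majority over 17 ballots:
Ferraro vs Gupta: Ferraro preferred on 7+3 = 10 ballots; Ferraro wins 10–7.
Ferraro vs Ruiz: Ferraro preferred on 7+2+3 = 12 ballots; Ferraro wins 12–5.
Ferraro–Quinn: Quinn 15–2.
Ferraro vs Larsen: Ferraro preferred on 7 ballots; Larsen wins 10–7.
Gupta–Ruiz: Ruiz 15–2.
Gupta vs Quinn: 2 to 15, Quinn.
Gupta vs Larsen: Gupta preferred on 0 ballots; Larsen wins 17–0.
Ruiz vs Quinn: Quinn, 10–7.
Ruiz vs Larsen: 7 for Ruiz, 10 for Larsen — Larsen by 10–7.
Quinn vs Larsen: Larsen, 10–7.
Larsen defeats every rival head-to-head and is the Condorcet winner.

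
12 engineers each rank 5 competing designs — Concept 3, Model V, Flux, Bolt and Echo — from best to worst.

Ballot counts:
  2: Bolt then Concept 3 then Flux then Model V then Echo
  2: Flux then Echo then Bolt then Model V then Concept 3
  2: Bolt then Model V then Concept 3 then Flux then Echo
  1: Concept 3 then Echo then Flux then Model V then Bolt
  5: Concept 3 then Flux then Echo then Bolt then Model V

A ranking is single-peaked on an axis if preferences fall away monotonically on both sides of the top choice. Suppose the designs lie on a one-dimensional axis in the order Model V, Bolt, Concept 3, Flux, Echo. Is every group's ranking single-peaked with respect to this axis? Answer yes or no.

Axis positions: Model V=1, Bolt=2, Concept 3=3, Flux=4, Echo=5.
Group 1 (peak Bolt at position 2): ranking walks positions 2-3-4-1-5, expanding outward from the peak — single-peaked.
Group 2: ranking walks positions 4-5-2-1-3; Bolt is ranked above Concept 3 even though Concept 3 lies between Bolt and the peak Flux on the axis — preferences dip and rise again. Not single-peaked.
Group 3 (peak Bolt at position 2): ranking walks positions 2-1-3-4-5, expanding outward from the peak — single-peaked.
Group 4: ranking walks positions 3-5-4-1-2; Echo is ranked above Flux even though Flux lies between Echo and the peak Concept 3 on the axis — preferences dip and rise again. Not single-peaked.
Group 5 (peak Concept 3 at position 3): ranking walks positions 3-4-5-2-1, expanding outward from the peak — single-peaked.
Group 2 violates single-peakedness, so the profile is not single-peaked on this axis.

no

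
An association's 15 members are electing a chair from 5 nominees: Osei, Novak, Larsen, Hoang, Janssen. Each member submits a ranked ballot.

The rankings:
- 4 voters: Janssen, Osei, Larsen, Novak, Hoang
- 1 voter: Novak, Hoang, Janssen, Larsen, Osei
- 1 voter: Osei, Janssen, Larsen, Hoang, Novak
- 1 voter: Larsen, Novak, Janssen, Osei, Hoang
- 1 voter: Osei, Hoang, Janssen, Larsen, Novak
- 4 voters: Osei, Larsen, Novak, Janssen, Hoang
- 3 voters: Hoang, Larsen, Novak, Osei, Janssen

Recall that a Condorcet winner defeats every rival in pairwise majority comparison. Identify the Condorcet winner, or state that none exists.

Osei

Head-to-head results (15 voters):
Osei vs Novak: Osei wins 10–5.
Osei–Larsen: Osei 10–5.
Osei vs Hoang: Osei, 11–4.
Osei–Janssen: Osei 9–6.
Novak–Larsen: Larsen 14–1.
Novak–Hoang: Novak 10–5.
Novak vs Janssen: Novak, 9–6.
Larsen–Hoang: Larsen 10–5.
Larsen–Janssen: Larsen 8–7.
Hoang–Janssen: Janssen 10–5.
Only Osei has no losses; Osei is the Condorcet winner.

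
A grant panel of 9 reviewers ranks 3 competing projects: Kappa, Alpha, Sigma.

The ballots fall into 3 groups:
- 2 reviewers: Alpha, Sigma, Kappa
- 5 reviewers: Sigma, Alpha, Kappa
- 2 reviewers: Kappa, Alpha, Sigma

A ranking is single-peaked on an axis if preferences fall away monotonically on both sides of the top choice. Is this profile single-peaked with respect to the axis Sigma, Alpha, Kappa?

Axis positions: Sigma=1, Alpha=2, Kappa=3.
Group 1 (peak Alpha at position 2): ranking walks positions 2-1-3, expanding outward from the peak — single-peaked.
Group 2 (peak Sigma at position 1): ranking walks positions 1-2-3, expanding outward from the peak — single-peaked.
Group 3 (peak Kappa at position 3): ranking walks positions 3-2-1, expanding outward from the peak — single-peaked.
Every ranking is single-peaked on this axis.

yes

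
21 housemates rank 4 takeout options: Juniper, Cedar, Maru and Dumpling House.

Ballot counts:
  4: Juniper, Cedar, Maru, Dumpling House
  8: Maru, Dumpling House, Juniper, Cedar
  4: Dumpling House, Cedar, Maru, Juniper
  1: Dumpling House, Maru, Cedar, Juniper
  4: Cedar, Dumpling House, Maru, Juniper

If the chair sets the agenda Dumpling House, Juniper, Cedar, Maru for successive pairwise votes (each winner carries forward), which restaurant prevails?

Round 1: Dumpling House vs Juniper — 17–4, Dumpling House advances.
Round 2: Dumpling House vs Cedar — 13–8, Dumpling House advances.
Round 3: Dumpling House vs Maru — 9–12, Maru advances.
Maru survives the agenda.

Maru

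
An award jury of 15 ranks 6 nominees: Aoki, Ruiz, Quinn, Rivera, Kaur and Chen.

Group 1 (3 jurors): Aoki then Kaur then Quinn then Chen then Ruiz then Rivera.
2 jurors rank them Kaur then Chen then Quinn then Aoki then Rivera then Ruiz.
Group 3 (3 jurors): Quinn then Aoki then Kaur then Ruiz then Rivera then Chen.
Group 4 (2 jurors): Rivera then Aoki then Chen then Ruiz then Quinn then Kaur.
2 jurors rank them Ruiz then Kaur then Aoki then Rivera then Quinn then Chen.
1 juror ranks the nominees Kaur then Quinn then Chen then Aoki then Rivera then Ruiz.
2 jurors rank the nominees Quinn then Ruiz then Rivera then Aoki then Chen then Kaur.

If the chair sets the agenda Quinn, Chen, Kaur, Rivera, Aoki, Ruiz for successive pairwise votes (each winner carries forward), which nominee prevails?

Round 1: Quinn vs Chen — 11–4, Quinn advances.
Round 2: Quinn vs Kaur — 7–8, Kaur advances.
Round 3: Kaur vs Rivera — 11–4, Kaur advances.
Round 4: Kaur vs Aoki — 5–10, Aoki advances.
Round 5: Aoki vs Ruiz — 11–4, Aoki advances.
The agenda winner is Aoki.

Aoki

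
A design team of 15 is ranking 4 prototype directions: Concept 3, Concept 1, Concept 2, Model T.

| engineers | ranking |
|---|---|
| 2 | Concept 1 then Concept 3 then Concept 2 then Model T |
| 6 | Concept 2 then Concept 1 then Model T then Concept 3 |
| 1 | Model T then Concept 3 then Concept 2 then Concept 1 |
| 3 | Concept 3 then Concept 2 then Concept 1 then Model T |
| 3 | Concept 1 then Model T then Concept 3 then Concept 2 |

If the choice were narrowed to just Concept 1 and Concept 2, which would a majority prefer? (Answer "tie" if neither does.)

Concept 2

Ballots ranking Concept 1 above Concept 2: 2 + 3 = 5.
Ballots ranking Concept 2 above Concept 1: 15 − 5 = 10.
Concept 2 wins the head-to-head 10–5.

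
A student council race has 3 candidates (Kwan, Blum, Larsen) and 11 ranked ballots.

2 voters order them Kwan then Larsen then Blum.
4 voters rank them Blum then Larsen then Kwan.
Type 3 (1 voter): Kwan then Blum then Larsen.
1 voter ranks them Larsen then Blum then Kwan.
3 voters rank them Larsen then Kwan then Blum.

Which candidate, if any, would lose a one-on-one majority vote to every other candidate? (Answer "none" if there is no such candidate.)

Blum

Head-to-head results (11 voters):
Kwan vs Blum: 6 to 5, Kwan.
Kwan vs Larsen: Larsen wins 8–3.
Blum vs Larsen: 5 to 6, Larsen.
Blum is beaten in every head-to-head and is the Condorcet loser.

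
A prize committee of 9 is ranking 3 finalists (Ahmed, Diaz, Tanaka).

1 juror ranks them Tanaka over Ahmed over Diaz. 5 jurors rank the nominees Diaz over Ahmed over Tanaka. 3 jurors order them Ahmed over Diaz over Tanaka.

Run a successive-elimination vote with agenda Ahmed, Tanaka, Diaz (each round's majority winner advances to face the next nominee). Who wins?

Diaz

Round 1: Ahmed vs Tanaka — 8–1, Ahmed advances.
Round 2: Ahmed vs Diaz — 4–5, Diaz advances.
Diaz survives the agenda.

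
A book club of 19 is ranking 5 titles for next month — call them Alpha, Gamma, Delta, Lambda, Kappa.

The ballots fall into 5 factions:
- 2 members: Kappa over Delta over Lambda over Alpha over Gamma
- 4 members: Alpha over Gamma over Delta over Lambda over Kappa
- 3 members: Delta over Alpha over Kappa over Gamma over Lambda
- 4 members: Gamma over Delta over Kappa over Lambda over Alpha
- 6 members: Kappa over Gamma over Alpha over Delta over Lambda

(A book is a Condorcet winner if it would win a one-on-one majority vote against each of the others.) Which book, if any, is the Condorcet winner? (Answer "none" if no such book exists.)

none

Check each pair by majority over 19 ballots:
Alpha vs Gamma: 2+4+3 = 9 for Alpha, 10 for Gamma — Gamma by 10–9.
Alpha vs Delta: Alpha wins 10–9.
Alpha vs Lambda: Alpha, 13–6.
Alpha vs Kappa: Kappa, 12–7.
Gamma–Delta: Gamma 14–5.
Gamma vs Lambda: Gamma wins 17–2.
Gamma vs Kappa: Kappa wins 11–8.
Delta vs Lambda: 19 to 0, Delta.
Delta vs Kappa: Delta is ranked higher on 4+3+4 = 11 ballots, Kappa on 8. Delta wins 11–8.
Lambda vs Kappa: Lambda preferred on 4 ballots; Kappa wins 15–4.
Each book drops at least one matchup (Alpha loses to Gamma; Gamma loses to Kappa; Delta loses to Alpha; Lambda loses to Alpha; Kappa loses to Delta); the cycle Alpha → Delta → Kappa → Alpha rules out a Condorcet winner.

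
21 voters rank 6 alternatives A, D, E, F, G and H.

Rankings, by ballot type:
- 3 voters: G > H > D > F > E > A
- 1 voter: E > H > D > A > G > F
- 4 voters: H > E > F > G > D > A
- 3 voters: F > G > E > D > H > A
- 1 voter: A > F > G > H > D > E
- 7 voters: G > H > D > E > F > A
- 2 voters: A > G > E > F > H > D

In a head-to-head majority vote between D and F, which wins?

D

Ballots ranking D above F: 3 + 1 + 7 = 11.
Ballots ranking F above D: 21 − 11 = 10.
D wins the head-to-head 11–10.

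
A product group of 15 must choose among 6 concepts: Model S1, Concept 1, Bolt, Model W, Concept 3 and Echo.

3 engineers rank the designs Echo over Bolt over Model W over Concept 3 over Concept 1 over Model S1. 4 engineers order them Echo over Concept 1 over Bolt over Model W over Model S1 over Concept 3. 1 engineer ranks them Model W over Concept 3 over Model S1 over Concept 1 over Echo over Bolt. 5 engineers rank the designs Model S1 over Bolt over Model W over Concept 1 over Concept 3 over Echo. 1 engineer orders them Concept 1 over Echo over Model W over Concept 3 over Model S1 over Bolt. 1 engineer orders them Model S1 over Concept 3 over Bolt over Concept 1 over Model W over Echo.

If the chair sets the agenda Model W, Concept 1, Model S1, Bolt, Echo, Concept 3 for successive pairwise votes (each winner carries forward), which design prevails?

Round 1: Model W vs Concept 1 — 9–6, Model W advances.
Round 2: Model W vs Model S1 — 9–6, Model W advances.
Round 3: Model W vs Bolt — 2–13, Bolt advances.
Round 4: Bolt vs Echo — 6–9, Echo advances.
Round 5: Echo vs Concept 3 — 8–7, Echo advances.
Echo survives the agenda.

Echo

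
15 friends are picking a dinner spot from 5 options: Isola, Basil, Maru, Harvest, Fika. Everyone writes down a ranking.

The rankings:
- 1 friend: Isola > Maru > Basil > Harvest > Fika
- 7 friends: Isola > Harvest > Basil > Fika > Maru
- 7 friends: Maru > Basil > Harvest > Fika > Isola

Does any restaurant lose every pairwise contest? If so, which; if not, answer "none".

Head-to-head results (15 friends):
Isola vs Basil: Isola is ranked higher on 1+7 = 8 ballots, Basil on 7. Isola wins 8–7.
Isola vs Maru: Isola wins 8–7.
Isola vs Harvest: Isola wins 8–7.
Isola vs Fika: Isola wins 8–7.
Basil–Maru: Maru 8–7.
Basil vs Harvest: Basil wins 8–7.
Basil vs Fika: Basil, 15–0.
Maru vs Harvest: Maru, 8–7.
Maru vs Fika: 1+7 = 8 for Maru, 7 for Fika — Maru by 8–7.
Harvest vs Fika: 15 to 0, Harvest.
Fika is beaten in every head-to-head and is the Condorcet loser.

Fika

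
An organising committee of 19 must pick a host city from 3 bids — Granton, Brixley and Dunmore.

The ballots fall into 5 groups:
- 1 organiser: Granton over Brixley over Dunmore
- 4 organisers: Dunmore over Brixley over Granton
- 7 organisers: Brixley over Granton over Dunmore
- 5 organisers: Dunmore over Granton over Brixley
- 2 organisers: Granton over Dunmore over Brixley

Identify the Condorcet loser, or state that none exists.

none

Pairwise majorities:
Granton vs Brixley: Brixley, 11–8.
Granton vs Dunmore: 1+7+2 = 10 for Granton, 9 for Dunmore — Granton by 10–9.
Brixley vs Dunmore: Brixley preferred on 1+7 = 8 ballots; Dunmore wins 11–8.
Every city wins at least one matchup (Granton beats Dunmore; Brixley beats Granton; Dunmore beats Brixley), so there is no Condorcet loser.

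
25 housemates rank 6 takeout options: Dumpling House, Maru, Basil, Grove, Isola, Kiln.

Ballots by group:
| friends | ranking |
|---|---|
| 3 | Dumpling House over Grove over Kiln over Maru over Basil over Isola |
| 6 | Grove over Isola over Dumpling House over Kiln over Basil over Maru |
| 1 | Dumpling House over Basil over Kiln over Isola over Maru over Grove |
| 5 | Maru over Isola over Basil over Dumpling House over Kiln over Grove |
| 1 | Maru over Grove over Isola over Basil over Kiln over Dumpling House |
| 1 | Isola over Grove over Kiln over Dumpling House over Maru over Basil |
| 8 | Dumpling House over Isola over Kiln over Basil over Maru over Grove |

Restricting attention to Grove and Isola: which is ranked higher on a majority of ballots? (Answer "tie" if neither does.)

Ballots ranking Grove above Isola: 3 + 6 + 1 = 10.
Ballots ranking Isola above Grove: 25 − 10 = 15.
Isola wins the head-to-head 15–10.

Isola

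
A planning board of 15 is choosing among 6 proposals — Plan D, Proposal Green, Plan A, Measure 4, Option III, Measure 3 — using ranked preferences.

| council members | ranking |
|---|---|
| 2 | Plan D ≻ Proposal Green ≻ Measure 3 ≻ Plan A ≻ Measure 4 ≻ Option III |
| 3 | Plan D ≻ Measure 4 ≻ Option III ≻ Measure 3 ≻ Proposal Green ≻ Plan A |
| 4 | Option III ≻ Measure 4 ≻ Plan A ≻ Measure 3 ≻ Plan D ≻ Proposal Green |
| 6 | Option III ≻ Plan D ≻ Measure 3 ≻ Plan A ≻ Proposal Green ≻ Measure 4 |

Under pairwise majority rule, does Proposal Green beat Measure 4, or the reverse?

Ballots ranking Proposal Green above Measure 4: 2 + 6 = 8.
Ballots ranking Measure 4 above Proposal Green: 15 − 8 = 7.
Proposal Green wins the head-to-head 8–7.

Proposal Green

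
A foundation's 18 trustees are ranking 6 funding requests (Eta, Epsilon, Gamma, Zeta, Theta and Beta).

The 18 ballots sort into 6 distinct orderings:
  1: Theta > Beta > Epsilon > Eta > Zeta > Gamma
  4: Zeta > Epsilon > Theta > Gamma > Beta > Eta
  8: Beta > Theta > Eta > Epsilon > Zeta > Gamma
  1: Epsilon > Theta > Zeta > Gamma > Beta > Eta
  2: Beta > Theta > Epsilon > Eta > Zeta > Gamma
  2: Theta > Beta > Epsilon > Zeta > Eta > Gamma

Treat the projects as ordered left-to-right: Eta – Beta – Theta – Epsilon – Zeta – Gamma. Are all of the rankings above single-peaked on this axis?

Axis positions: Eta=1, Beta=2, Theta=3, Epsilon=4, Zeta=5, Gamma=6.
Bloc 1 (peak Theta at position 3): ranking walks positions 3-2-4-1-5-6, expanding outward from the peak — single-peaked.
Bloc 2 (peak Zeta at position 5): ranking walks positions 5-4-3-6-2-1, expanding outward from the peak — single-peaked.
Bloc 3 (peak Beta at position 2): ranking walks positions 2-3-1-4-5-6, expanding outward from the peak — single-peaked.
Bloc 4 (peak Epsilon at position 4): ranking walks positions 4-3-5-6-2-1, expanding outward from the peak — single-peaked.
Bloc 5 (peak Beta at position 2): ranking walks positions 2-3-4-1-5-6, expanding outward from the peak — single-peaked.
Bloc 6 (peak Theta at position 3): ranking walks positions 3-2-4-5-1-6, expanding outward from the peak — single-peaked.
Every ranking is single-peaked on this axis.

yes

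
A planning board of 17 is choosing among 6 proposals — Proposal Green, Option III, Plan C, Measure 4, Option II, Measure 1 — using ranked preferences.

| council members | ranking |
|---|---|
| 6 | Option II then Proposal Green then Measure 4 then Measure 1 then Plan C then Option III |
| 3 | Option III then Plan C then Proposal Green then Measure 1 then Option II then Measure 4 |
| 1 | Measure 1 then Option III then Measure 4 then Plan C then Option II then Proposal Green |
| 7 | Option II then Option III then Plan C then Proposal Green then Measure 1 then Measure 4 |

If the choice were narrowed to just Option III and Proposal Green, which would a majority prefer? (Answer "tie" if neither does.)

Ballots ranking Option III above Proposal Green: 3 + 1 + 7 = 11.
Ballots ranking Proposal Green above Option III: 17 − 11 = 6.
Option III wins the head-to-head 11–6.

Option III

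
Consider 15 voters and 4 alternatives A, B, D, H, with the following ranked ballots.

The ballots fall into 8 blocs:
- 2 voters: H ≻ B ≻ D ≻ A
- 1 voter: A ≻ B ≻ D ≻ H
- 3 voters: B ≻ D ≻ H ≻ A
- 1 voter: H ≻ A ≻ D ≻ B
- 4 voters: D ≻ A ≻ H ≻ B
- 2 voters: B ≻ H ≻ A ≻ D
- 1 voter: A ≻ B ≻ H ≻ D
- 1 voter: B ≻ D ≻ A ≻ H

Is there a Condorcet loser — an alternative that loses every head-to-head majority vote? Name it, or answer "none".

Head-to-head results (15 voters):
A vs B: B wins 8–7.
A vs D: D, 10–5.
A vs H: A is ranked higher on 1+4+1+1 = 7 ballots, H on 8. H wins 8–7.
B–D: B 10–5.
B vs H: B is ranked higher on 1+3+2+1+1 = 8 ballots, H on 7. B wins 8–7.
D vs H: D is ranked higher on 1+3+4+1 = 9 ballots, H on 6. D wins 9–6.
A loses to every other alternative — it is the Condorcet loser.

A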